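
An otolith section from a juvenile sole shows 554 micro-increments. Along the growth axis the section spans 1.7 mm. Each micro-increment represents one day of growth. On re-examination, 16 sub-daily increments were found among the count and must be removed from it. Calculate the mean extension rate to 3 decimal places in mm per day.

True micro-increment count = 554 − 16 = 538.
Mean rate = 1.7 mm / 538 days ≈ 0.003 mm per day.

0.003 mm per day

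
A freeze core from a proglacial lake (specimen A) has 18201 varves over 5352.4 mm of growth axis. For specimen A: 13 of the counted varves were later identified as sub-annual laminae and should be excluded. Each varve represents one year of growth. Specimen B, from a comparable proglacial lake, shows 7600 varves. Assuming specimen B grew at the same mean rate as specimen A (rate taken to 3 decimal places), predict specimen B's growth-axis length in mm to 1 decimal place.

2234.4 mm

Specimen A: true varve count = 18201 − 13 = 18188.
A: Mean rate = 5352.4 mm / 18188 years ≈ 0.294 mm/yr.
For B, 0.294 mm/year × 7600 years = 2234.4 mm.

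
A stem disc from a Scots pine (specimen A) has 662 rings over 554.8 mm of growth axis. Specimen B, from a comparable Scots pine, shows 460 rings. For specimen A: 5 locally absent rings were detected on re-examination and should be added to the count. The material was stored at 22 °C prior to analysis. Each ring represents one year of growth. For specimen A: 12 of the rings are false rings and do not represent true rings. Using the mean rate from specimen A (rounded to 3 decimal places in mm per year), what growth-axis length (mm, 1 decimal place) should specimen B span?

Specimen A: adjusted count: 662 − 12 + 5 = 655 rings.
A: Extension rate ≈ 554.8 / 655 = 0.847 mm/year.
B's length ≈ 0.847 × 460 = 389.6 mm.

389.6 mm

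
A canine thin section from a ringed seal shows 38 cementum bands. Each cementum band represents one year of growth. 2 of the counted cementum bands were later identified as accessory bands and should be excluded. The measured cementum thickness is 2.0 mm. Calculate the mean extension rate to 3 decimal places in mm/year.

0.056 mm/year

Correcting the raw count gives 38 − 2 = 36 true cementum bands.
Extension rate ≈ 2.0 / 36 = 0.056 mm/year.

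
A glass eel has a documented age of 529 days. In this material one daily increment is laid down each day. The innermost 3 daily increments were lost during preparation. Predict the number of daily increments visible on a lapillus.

Expected daily increments over 529 days: 529.
Subtracting the 3 daily increments not captured gives 529 − 3 = 526 daily increments in the record.

526 daily increments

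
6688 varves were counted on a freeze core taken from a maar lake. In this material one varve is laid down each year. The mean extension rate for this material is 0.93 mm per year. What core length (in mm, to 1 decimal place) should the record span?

6219.8 mm

The record spans 6688 years at 0.93 mm per year.
Predicted length = 0.93 mm/year × 6688 years = 6219.8 mm.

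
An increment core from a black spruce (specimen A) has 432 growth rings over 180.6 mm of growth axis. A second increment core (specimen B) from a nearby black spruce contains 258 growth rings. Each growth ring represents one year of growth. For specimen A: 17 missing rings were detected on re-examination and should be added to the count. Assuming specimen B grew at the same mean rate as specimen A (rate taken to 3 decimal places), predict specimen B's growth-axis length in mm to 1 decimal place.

103.7 mm

Specimen A: true growth ring count = 432 + 17 = 449.
A: 180.6 mm over 449 years gives 180.6 / 449 ≈ 0.402 mm/year.
For B, 0.402 mm/year × 258 years = 103.7 mm.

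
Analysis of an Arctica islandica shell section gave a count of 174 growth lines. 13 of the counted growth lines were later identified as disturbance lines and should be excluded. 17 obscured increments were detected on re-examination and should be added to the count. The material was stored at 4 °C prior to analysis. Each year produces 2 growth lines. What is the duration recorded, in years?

Correcting the raw count gives 174 − 13 + 17 = 178 true growth lines.
Dividing by 2 growth lines per year: 178 / 2 = 89 years.

89 years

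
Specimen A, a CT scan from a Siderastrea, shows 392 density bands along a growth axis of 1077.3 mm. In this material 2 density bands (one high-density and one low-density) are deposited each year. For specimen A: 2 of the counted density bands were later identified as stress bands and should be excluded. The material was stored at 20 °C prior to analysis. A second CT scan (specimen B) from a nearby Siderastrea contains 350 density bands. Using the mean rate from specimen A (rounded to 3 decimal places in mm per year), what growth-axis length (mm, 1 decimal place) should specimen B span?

Specimen A: after corrections the count is 392 − 2 = 390 density bands.
Specimen A: 390 density bands at 2 per year is 390 / 2 = 195 years.
A: Extension rate ≈ 1077.3 / 195 = 5.525 mm/year.
Specimen B: dividing by 2 density bands per year: 350 / 2 = 175 years. Length of B = 5.525 × 175 = 966.9 mm.

966.9 mm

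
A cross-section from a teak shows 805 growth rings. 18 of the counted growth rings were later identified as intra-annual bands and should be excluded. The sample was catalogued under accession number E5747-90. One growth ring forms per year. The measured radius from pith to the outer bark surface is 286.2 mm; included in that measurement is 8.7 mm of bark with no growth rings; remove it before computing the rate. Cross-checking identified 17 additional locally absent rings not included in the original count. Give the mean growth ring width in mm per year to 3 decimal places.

0.345 mm per year

True growth ring count = 805 − 18 + 17 = 804.
The growth record spans 286.2 − 8.7 = 277.5 mm.
Extension rate ≈ 277.5 / 804 = 0.345 mm per year.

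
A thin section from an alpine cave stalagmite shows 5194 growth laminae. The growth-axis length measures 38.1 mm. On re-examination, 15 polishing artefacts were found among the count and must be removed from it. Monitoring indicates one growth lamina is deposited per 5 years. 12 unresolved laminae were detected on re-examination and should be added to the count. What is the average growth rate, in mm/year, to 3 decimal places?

After corrections the count is 5194 − 15 + 12 = 5191 growth laminae.
At 5 years per growth lamina, 5191 × 5 = 25955 years.
Extension rate ≈ 38.1 / 25955 = 0.001 mm/year.

0.001 mm/year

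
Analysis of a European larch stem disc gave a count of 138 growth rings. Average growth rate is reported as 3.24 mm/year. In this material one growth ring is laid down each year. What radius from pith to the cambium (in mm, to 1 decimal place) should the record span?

The record spans 138 years at 3.24 mm per year.
138 years at 3.24 mm/year gives 3.24 × 138 = 447.1 mm.

447.1 mm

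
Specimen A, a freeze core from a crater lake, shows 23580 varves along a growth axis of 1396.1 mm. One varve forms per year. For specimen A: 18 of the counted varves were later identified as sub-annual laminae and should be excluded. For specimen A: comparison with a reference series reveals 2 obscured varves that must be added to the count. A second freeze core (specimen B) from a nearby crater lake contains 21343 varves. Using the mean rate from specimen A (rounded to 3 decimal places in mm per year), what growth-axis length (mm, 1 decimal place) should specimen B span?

Specimen A: correcting the raw count gives 23580 − 18 + 2 = 23564 true varves.
A: Extension rate ≈ 1396.1 / 23564 = 0.059 mm per year.
Length of B = 0.059 × 21343 = 1259.2 mm.

1259.2 mm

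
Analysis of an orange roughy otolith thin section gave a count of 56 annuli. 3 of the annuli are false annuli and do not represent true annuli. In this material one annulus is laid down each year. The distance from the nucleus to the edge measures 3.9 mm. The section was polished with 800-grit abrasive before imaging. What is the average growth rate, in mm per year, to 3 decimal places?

0.074 mm per year

After corrections the count is 56 − 3 = 53 annuli.
Mean rate = 3.9 mm / 53 years ≈ 0.074 mm per year.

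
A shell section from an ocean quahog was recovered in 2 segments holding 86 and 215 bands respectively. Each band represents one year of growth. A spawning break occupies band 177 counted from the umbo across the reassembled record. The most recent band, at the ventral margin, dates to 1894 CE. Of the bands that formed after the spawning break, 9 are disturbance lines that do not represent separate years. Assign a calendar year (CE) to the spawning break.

1779 CE

Total bands = 86 + 215 = 301.
The spawning break sits at band 177 from the umbo, so 301 − 177 = 124 bands formed after it.
Excluding 9 false bands: 124 − 9 = 115.
1894 − 115 = 1779 CE.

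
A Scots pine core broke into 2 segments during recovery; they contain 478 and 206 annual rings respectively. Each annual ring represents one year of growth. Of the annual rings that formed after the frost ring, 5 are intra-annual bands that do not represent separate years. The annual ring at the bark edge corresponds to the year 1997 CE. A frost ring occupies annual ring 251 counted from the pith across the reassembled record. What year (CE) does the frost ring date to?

1569 CE

Total annual rings = 478 + 206 = 684.
The frost ring sits at annual ring 251 from the pith, so 684 − 251 = 433 annual rings formed after it.
Removing the 5 false annual rings leaves 433 − 5 = 428 true annual rings beyond the frost ring.
1997 − 428 = 1569 CE.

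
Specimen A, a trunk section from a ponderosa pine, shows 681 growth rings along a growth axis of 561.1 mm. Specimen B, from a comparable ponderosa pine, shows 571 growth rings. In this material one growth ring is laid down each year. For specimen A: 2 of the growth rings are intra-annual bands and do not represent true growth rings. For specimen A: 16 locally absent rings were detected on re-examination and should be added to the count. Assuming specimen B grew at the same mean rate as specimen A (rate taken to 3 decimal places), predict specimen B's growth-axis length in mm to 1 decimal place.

Specimen A: true growth ring count = 681 − 2 + 16 = 695.
A: 561.1 mm over 695 years gives 561.1 / 695 ≈ 0.807 mm/year.
For B, 0.807 mm/year × 571 years = 460.8 mm.

460.8 mm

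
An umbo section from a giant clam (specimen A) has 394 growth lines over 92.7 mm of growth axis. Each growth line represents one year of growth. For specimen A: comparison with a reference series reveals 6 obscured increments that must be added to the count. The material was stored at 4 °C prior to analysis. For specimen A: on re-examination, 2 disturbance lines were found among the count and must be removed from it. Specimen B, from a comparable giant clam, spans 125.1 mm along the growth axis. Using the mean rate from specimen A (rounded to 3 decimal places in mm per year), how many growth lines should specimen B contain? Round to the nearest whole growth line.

537 growth lines

Specimen A: true growth line count = 394 − 2 + 6 = 398.
A: 92.7 mm over 398 years gives 92.7 / 398 ≈ 0.233 mm/yr.
Specimen B: 125.1 mm / 0.233 mm per year = 536.91 years ≈ 537 growth lines.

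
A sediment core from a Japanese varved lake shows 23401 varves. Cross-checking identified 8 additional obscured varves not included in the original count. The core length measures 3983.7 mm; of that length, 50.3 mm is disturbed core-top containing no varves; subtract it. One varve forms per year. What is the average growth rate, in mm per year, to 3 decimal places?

Correcting the raw count gives 23401 + 8 = 23409 true varves.
The growth record spans 3983.7 − 50.3 = 3933.4 mm.
Extension rate ≈ 3933.4 / 23409 = 0.168 mm per year.

0.168 mm per year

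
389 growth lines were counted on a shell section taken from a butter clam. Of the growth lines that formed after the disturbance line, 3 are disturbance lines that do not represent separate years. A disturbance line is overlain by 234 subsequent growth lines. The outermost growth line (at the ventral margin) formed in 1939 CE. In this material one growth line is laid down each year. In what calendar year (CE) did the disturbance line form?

1708 CE

234 growth lines post-date the disturbance line.
Removing the 3 false growth lines leaves 234 − 3 = 231 true growth lines beyond the disturbance line.
Counting back 231 years from 1939 CE places the disturbance line in 1939 − 231 = 1708 CE.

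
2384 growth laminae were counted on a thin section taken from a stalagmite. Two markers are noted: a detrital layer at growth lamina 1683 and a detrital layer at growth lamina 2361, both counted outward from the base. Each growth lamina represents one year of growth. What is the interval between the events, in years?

Separation: 2361 − 1683 = 678 growth laminae.
One growth lamina per year makes the interval 678 years.

678 years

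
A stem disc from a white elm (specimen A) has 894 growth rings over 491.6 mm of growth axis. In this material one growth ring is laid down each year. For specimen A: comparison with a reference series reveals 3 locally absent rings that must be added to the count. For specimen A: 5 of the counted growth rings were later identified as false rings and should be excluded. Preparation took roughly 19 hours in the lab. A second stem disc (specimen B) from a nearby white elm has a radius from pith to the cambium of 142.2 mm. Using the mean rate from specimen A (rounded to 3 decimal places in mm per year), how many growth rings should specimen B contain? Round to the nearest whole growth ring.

258 growth rings

Specimen A: adjusted count: 894 − 5 + 3 = 892 growth rings.
A: Extension rate ≈ 491.6 / 892 = 0.551 mm/yr.
B spans 142.2 / 0.551 = 258.08 years ≈ 258 growth rings.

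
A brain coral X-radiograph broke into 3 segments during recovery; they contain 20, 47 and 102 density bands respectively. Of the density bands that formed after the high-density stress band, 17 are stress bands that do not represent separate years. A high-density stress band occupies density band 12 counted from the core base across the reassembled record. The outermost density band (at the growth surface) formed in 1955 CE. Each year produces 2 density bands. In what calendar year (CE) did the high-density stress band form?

Total density bands = 20 + 47 + 102 = 169.
Between density band 12 and the growth surface there are 169 − 12 = 157 density bands.
Removing the 17 false density bands leaves 157 − 17 = 140 true density bands beyond the high-density stress band.
140 density bands at 2 per year is 140 / 2 = 70 years.
1955 − 70 = 1885 CE.

1885 CE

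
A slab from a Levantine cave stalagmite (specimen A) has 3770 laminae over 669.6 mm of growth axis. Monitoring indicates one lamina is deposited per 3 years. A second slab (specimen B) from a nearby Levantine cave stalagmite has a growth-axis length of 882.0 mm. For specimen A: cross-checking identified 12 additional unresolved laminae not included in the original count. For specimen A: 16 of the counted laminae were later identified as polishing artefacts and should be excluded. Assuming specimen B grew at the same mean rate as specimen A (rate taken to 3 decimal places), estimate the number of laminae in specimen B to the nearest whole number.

4983 laminae

Specimen A: correcting the raw count gives 3770 − 16 + 12 = 3766 true laminae.
Specimen A: 3766 laminae at 3 years each span 3766 × 3 = 11298 years.
A: 669.6 mm over 11298 years gives 669.6 / 11298 ≈ 0.059 mm/year.
For B, 882.0 / 0.059 = 14949.15 years; at 3 years per lamina that is 14949.15 / 3 ≈ 4983 laminae.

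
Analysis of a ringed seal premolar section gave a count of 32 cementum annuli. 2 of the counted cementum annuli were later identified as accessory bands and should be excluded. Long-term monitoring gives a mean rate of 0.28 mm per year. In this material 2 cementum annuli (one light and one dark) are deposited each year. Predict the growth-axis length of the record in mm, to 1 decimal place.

4.2 mm

After corrections the count is 32 − 2 = 30 cementum annuli.
30 cementum annuli at 2 per year is 30 / 2 = 15 years.
Predicted length = 0.28 mm/year × 15 years = 4.2 mm.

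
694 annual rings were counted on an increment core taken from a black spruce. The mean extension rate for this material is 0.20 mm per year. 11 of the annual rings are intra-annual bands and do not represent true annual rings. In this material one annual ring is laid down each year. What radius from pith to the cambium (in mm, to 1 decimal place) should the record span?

136.6 mm

True annual ring count = 694 − 11 = 683.
Length ≈ 0.20 × 683 = 136.6 mm.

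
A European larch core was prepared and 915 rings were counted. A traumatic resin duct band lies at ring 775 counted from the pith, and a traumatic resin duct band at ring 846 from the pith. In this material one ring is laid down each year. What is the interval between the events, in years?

71 yr

Separation: 846 − 775 = 71 rings.
One ring per year makes the interval 71 years.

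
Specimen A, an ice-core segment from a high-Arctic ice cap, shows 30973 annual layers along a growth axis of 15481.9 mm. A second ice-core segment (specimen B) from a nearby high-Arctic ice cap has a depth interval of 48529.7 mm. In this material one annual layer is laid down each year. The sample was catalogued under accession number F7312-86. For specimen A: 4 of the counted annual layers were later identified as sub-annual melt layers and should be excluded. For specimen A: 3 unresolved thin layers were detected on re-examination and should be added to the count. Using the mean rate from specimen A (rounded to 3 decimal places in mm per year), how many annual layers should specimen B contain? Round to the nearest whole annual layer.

Specimen A: after corrections the count is 30973 − 4 + 3 = 30972 annual layers.
A: 15481.9 mm over 30972 years gives 15481.9 / 30972 ≈ 0.500 mm per year.
For B, 48529.7 / 0.500 = 97059.40 years ≈ 97059 annual layers.

97059 annual layers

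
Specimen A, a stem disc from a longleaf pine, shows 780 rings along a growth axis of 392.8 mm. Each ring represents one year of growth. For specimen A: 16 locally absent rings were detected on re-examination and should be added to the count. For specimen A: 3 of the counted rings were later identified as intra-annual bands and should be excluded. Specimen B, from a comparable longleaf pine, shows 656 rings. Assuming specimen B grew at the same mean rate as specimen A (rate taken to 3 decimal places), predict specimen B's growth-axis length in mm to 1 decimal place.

324.7 mm

Specimen A: true ring count = 780 − 3 + 16 = 793.
A: Extension rate ≈ 392.8 / 793 = 0.495 mm per year.
Length of B = 0.495 × 656 = 324.7 mm.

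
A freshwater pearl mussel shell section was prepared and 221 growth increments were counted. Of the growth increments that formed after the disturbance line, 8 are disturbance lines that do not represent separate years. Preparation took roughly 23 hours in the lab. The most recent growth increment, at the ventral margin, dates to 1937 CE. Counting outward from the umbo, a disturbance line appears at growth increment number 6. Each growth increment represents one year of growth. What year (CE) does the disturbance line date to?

1730 CE

Between growth increment 6 and the ventral margin there are 221 − 6 = 215 growth increments.
Removing the 8 false growth increments leaves 215 − 8 = 207 true growth increments beyond the disturbance line.
Counting back 207 years from 1937 CE places the disturbance line in 1937 − 207 = 1730 CE.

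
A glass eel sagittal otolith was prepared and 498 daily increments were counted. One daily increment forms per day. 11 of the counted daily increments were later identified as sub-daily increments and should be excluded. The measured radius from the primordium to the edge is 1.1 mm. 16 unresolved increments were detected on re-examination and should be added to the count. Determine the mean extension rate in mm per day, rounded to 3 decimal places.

Adjusted count: 498 − 11 + 16 = 503 daily increments.
Mean rate = 1.1 mm / 503 days ≈ 0.002 mm per day.

0.002 mm per day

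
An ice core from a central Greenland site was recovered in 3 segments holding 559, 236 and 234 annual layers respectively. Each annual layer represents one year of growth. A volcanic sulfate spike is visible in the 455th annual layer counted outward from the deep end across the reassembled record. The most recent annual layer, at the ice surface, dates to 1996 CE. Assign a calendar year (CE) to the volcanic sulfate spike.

Total annual layers = 559 + 236 + 234 = 1029.
The volcanic sulfate spike sits at annual layer 455 from the deep end, so 1029 − 455 = 574 annual layers formed after it.
The annual layer at the ice surface is 1996 CE, so the volcanic sulfate spike dates to 1996 − 574 = 1422 CE.

1422 CE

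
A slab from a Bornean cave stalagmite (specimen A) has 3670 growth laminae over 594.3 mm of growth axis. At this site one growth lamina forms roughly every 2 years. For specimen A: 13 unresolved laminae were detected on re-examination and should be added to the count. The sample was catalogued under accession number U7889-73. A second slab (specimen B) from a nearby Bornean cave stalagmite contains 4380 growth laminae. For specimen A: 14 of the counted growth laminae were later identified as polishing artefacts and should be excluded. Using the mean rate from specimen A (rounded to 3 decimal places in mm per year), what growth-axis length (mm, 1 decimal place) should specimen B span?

709.6 mm

Specimen A: true growth lamina count = 3670 − 14 + 13 = 3669.
Specimen A: 3669 growth laminae at 2 years each span 3669 × 2 = 7338 years.
A: 594.3 mm over 7338 years gives 594.3 / 7338 ≈ 0.081 mm/yr.
Specimen B: at 2 years per growth lamina, 4380 × 2 = 8760 years. For B, 0.081 mm/year × 8760 years = 709.6 mm.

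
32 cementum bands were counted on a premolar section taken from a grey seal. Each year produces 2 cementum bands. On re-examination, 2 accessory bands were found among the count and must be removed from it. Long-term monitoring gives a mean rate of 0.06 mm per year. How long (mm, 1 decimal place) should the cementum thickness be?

0.9 mm

True cementum band count = 32 − 2 = 30.
30 cementum bands at 2 per year is 30 / 2 = 15 years.
Predicted length = 0.06 mm/year × 15 years = 0.9 mm.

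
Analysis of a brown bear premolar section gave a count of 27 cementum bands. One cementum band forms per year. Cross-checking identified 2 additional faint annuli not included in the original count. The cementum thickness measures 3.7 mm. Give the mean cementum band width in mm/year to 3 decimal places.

0.128 mm/year

True cementum band count = 27 + 2 = 29.
Mean rate = 3.7 mm / 29 years ≈ 0.128 mm/year.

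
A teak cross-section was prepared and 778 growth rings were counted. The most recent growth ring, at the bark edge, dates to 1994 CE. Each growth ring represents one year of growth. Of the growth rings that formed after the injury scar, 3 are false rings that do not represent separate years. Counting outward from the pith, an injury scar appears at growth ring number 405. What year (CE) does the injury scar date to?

1624 CE

The injury scar sits at growth ring 405 from the pith, so 778 − 405 = 373 growth rings formed after it.
373 − 3 false = 370 true growth rings after the injury scar.
Counting back 370 years from 1994 CE places the injury scar in 1994 − 370 = 1624 CE.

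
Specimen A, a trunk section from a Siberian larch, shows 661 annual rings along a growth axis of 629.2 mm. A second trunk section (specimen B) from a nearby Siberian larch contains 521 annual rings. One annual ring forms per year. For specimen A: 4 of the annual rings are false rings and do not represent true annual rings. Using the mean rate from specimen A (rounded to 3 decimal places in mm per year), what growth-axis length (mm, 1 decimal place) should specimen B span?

499.1 mm

Specimen A: adjusted count: 661 − 4 = 657 annual rings.
A: Mean rate = 629.2 mm / 657 years ≈ 0.958 mm/year.
Length of B = 0.958 × 521 = 499.1 mm.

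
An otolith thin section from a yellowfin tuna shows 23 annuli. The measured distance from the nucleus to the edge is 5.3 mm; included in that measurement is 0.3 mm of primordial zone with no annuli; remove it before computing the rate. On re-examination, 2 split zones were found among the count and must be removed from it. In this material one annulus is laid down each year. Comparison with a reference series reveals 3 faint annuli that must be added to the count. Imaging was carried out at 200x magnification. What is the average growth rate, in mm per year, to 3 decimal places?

True annulus count = 23 − 2 + 3 = 24.
The growth record spans 5.3 − 0.3 = 5.0 mm.
Mean rate = 5.0 mm / 24 years ≈ 0.208 mm per year.

0.208 mm per year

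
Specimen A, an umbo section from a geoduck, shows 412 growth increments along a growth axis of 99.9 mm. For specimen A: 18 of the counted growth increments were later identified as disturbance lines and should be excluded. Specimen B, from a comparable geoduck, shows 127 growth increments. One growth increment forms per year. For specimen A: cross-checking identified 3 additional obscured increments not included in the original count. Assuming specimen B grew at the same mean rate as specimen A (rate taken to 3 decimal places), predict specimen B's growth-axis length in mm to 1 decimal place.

32.0 mm

Specimen A: correcting the raw count gives 412 − 18 + 3 = 397 true growth increments.
A: 99.9 mm over 397 years gives 99.9 / 397 ≈ 0.252 mm per year.
For B, 0.252 mm/year × 127 years = 32.0 mm.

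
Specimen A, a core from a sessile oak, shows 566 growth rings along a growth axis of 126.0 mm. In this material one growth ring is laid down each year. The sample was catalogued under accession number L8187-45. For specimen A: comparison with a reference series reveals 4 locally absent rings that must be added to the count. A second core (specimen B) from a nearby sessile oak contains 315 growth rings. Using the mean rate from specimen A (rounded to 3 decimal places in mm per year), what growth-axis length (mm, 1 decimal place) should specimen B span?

69.6 mm

Specimen A: adjusted count: 566 + 4 = 570 growth rings.
A: 126.0 mm over 570 years gives 126.0 / 570 ≈ 0.221 mm/yr.
For B, 0.221 mm/year × 315 years = 69.6 mm.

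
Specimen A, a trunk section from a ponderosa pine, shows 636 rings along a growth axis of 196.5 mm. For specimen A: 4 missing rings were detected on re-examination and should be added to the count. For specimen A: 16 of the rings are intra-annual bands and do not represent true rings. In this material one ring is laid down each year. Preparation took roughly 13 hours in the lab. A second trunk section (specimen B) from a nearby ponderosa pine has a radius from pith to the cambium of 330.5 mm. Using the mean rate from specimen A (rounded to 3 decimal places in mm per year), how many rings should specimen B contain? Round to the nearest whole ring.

1049 rings

Specimen A: correcting the raw count gives 636 − 16 + 4 = 624 true rings.
A: Extension rate ≈ 196.5 / 624 = 0.315 mm per year.
For B, 330.5 / 0.315 = 1049.21 years ≈ 1049 rings.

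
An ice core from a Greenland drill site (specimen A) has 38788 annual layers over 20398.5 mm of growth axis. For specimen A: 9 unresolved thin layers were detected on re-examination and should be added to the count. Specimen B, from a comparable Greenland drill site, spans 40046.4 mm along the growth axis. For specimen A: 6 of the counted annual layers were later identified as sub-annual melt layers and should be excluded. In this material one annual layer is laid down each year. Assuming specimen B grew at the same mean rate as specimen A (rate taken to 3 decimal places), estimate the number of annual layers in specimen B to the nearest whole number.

Specimen A: adjusted count: 38788 − 6 + 9 = 38791 annual layers.
A: Mean rate = 20398.5 mm / 38791 years ≈ 0.526 mm/year.
For B, 40046.4 / 0.526 = 76133.84 years ≈ 76134 annual layers.

76134 annual layers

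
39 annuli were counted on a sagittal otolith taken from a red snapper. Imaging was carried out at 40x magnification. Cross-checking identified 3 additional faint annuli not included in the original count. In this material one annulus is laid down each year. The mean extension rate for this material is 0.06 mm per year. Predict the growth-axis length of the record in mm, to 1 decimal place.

True annulus count = 39 + 3 = 42.
Predicted length = 0.06 mm/year × 42 years = 2.5 mm.

2.5 mm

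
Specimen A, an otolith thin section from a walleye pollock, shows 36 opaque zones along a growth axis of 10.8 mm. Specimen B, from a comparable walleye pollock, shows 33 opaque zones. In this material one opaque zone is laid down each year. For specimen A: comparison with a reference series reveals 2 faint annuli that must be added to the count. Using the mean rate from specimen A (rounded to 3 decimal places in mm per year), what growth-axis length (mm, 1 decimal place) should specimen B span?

9.4 mm

Specimen A: adjusted count: 36 + 2 = 38 opaque zones.
A: Mean rate = 10.8 mm / 38 years ≈ 0.284 mm/yr.
Length of B = 0.284 × 33 = 9.4 mm.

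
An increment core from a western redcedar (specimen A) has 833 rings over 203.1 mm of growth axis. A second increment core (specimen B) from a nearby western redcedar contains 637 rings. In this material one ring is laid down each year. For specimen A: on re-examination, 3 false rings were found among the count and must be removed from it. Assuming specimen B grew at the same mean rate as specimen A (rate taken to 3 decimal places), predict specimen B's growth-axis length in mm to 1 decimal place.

156.1 mm

Specimen A: true ring count = 833 − 3 = 830.
A: 203.1 mm over 830 years gives 203.1 / 830 ≈ 0.245 mm per year.
Length of B = 0.245 × 637 = 156.1 mm.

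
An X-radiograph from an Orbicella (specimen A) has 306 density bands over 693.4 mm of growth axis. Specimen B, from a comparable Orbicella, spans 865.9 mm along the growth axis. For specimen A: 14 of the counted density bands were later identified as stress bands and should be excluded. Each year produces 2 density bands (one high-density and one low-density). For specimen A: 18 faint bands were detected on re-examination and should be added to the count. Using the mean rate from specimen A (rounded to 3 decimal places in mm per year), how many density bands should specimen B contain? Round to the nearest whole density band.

Specimen A: adjusted count: 306 − 14 + 18 = 310 density bands.
Specimen A: 310 density bands at 2 per year is 310 / 2 = 155 years.
A: Mean rate = 693.4 mm / 155 years ≈ 4.474 mm/year.
For B, 865.9 / 4.474 = 193.54 years; at 2 density bands per year that is 193.54 × 2 ≈ 387 density bands.

387 density bands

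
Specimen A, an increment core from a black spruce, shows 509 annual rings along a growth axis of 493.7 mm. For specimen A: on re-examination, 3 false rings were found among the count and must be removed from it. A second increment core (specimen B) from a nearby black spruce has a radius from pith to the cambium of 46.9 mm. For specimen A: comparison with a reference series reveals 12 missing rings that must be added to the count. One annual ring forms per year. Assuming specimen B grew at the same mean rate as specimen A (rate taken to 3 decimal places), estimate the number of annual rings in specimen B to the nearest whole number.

49 annual rings

Specimen A: after corrections the count is 509 − 3 + 12 = 518 annual rings.
A: Extension rate ≈ 493.7 / 518 = 0.953 mm/year.
Specimen B: 46.9 mm / 0.953 mm per year = 49.21 years ≈ 49 annual rings.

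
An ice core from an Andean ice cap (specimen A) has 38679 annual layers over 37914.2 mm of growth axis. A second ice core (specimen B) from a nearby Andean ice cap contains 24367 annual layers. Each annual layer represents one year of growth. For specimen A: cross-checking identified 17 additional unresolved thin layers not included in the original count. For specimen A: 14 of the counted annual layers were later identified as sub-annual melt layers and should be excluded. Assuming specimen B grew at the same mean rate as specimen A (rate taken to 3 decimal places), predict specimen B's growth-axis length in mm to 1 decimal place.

23879.7 mm

Specimen A: correcting the raw count gives 38679 − 14 + 17 = 38682 true annual layers.
A: Extension rate ≈ 37914.2 / 38682 = 0.980 mm/yr.
Length of B = 0.980 × 24367 = 23879.7 mm.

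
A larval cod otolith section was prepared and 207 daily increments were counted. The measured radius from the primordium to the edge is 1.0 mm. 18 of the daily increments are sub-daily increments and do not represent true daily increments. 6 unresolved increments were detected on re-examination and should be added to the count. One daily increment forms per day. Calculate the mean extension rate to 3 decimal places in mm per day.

0.005 mm per day

After corrections the count is 207 − 18 + 6 = 195 daily increments.
1.0 mm over 195 days gives 1.0 / 195 ≈ 0.005 mm per day.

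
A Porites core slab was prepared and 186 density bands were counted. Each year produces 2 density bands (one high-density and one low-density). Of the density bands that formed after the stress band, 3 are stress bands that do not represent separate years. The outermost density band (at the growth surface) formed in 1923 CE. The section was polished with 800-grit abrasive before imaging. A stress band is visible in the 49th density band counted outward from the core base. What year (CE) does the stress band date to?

1856 CE

Between density band 49 and the growth surface there are 186 − 49 = 137 density bands.
137 − 3 false = 134 true density bands after the stress band.
134 density bands at 2 per year is 134 / 2 = 67 years.
The density band at the growth surface is 1923 CE, so the stress band dates to 1923 − 67 = 1856 CE.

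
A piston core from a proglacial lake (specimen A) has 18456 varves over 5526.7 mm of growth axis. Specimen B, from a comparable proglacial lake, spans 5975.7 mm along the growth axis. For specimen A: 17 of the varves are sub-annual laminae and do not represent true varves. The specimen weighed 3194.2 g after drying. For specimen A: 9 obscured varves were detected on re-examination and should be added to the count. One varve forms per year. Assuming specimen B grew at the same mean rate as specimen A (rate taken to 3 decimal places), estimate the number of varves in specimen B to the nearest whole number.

19919 varves

Specimen A: after corrections the count is 18456 − 17 + 9 = 18448 varves.
A: 5526.7 mm over 18448 years gives 5526.7 / 18448 ≈ 0.300 mm per year.
For B, 5975.7 / 0.300 = 19919.00 years ≈ 19919 varves.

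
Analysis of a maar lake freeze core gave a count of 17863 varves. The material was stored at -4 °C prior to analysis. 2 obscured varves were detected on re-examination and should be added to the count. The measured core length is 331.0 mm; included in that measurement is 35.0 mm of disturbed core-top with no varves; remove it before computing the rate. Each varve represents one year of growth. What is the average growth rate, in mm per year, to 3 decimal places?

0.017 mm per year

After corrections the count is 17863 + 2 = 17865 varves.
Net length = 331.0 − 35.0 = 296.0 mm.
Mean rate = 296.0 mm / 17865 years ≈ 0.017 mm per year.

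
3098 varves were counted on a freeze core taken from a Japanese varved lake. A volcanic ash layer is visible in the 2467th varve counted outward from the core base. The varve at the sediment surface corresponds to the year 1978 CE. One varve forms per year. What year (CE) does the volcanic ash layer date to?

The volcanic ash layer sits at varve 2467 from the core base, so 3098 − 2467 = 631 varves formed after it.
1978 − 631 = 1347 CE.

1347 CE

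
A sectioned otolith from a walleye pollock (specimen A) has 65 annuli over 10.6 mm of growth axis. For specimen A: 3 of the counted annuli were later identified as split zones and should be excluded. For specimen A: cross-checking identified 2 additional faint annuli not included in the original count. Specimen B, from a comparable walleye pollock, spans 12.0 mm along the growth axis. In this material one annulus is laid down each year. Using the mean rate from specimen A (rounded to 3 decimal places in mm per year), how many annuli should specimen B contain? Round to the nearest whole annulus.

72 annuli

Specimen A: correcting the raw count gives 65 − 3 + 2 = 64 true annuli.
A: 10.6 mm over 64 years gives 10.6 / 64 ≈ 0.166 mm/year.
For B, 12.0 / 0.166 = 72.29 years ≈ 72 annuli.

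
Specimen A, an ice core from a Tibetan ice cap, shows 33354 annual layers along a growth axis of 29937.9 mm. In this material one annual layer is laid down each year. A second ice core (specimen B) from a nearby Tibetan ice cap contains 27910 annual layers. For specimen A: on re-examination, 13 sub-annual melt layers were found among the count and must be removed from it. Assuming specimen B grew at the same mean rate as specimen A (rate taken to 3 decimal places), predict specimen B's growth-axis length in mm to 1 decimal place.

Specimen A: adjusted count: 33354 − 13 = 33341 annual layers.
A: Mean rate = 29937.9 mm / 33341 years ≈ 0.898 mm/year.
Length of B = 0.898 × 27910 = 25063.2 mm.

25063.2 mm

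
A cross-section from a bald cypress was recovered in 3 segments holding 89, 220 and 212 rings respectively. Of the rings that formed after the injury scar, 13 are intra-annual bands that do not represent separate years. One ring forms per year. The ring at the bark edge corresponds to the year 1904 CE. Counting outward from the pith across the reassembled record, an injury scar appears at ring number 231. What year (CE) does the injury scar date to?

1627 CE

Total rings = 89 + 220 + 212 = 521.
The injury scar sits at ring 231 from the pith, so 521 − 231 = 290 rings formed after it.
Removing the 13 false rings leaves 290 − 13 = 277 true rings beyond the injury scar.
1904 − 277 = 1627 CE.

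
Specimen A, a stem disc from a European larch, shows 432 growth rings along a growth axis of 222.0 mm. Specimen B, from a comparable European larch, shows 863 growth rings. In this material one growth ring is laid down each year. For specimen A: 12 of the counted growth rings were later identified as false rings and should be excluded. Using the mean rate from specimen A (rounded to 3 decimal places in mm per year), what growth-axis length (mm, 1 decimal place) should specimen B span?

456.5 mm

Specimen A: adjusted count: 432 − 12 = 420 growth rings.
A: 222.0 mm over 420 years gives 222.0 / 420 ≈ 0.529 mm/year.
For B, 0.529 mm/year × 863 years = 456.5 mm.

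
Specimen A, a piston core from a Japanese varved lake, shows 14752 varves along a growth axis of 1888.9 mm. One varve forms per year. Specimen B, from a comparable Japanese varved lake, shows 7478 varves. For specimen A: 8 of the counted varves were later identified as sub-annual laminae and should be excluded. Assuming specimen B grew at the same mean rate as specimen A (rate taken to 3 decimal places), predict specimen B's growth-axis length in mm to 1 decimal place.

Specimen A: after corrections the count is 14752 − 8 = 14744 varves.
A: Mean rate = 1888.9 mm / 14744 years ≈ 0.128 mm/year.
B's length ≈ 0.128 × 7478 = 957.2 mm.

957.2 mm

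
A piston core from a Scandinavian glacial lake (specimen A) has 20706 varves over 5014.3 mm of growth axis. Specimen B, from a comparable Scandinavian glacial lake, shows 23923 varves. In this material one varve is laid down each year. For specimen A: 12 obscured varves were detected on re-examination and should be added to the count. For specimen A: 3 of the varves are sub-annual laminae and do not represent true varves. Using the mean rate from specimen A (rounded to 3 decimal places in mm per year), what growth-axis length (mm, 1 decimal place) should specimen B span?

5789.4 mm

Specimen A: adjusted count: 20706 − 3 + 12 = 20715 varves.
A: 5014.3 mm over 20715 years gives 5014.3 / 20715 ≈ 0.242 mm/yr.
For B, 0.242 mm/year × 23923 years = 5789.4 mm.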